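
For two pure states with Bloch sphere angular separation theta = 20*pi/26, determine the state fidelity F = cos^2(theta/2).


For states separated by angle theta on Bloch sphere:
F = cos^2(theta/2)
theta = 20*pi/26 = 2.4166
theta/2 = 1.2083
cos(theta/2) = 0.3546
F = 0.1257

0.1257


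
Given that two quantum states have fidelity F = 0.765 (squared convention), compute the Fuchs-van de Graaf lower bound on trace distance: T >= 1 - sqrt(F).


Fuchs-van de Graaf (squared-fidelity convention): 1 - sqrt(F) <= T <= sqrt(1 - F).
Lower bound: T >= 1 - sqrt(F)
sqrt(F) = sqrt(0.765) = 0.8746
T >= 1 - 0.8746
T >= 0.1254

0.1254


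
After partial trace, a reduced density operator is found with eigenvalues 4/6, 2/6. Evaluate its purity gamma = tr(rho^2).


tr(rho^2) = sum of eigenvalues squared
= (4/6)^2 + (2/6)^2
= (16 + 4) / 36
= 20/36
= 0.5556

0.5556


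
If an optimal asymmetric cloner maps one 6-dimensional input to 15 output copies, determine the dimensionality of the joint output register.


Output space = H^(tensor 15) where dim(H) = 6
dim = 6^15
= 36 (after 2 factors)
= 216 (after 3 factors)
= 1296 (after 4 factors)
= 7776 (after 5 factors)
= 46656 (after 6 factors)
= 279936 (after 7 factors)
= 1679616 (after 8 factors)
= 10077696 (after 9 factors)
= 60466176 (after 10 factors)
= 362797056 (after 11 factors)
= 2176782336 (after 12 factors)
= 13060694016 (after 13 factors)
= 78364164096 (after 14 factors)
= 470184984576 (after 15 factors)
= 470184984576

470184984576


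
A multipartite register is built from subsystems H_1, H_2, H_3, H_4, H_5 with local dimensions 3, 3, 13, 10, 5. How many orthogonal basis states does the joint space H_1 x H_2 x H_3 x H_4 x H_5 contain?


dim(H_1 x H_2 x H_3 x H_4 x H_5) = 3 * 3 * 13 * 10 * 5
= 9 * 13 * 10 * 5
= 117 * 10 * 5
= 1170 * 5
= 5850

5850


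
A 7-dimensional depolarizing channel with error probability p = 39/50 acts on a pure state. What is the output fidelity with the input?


F = (1-p) + p/d
= (1 - 0.7800) + 0.7800/7
= 0.2200 + 0.1114
= 0.3314

0.3314


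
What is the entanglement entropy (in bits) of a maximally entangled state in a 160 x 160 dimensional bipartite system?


For a maximally entangled state in d x d:
S = log2(d) = log2(160)
= 7.3219

7.3219


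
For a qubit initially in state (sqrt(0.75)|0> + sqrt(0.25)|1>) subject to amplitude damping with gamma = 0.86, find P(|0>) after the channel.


For amplitude damping with parameter gamma on state sqrt(a)|0> + sqrt(b)|1>:
alpha^2 = 0.75, beta^2 = 0.25
P(|0>) = alpha^2 + gamma * beta^2
= 0.75 + 0.86 * 0.25
= 0.75 + 0.2150
= 0.9650

0.9650


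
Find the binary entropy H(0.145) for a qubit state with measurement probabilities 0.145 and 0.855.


S = -p*log2(p) - (1-p)*log2(1-p)
p = 0.1450, 1-p = 0.8550
= -0.1450 * log2(0.1450) - 0.8550 * log2(0.8550)
= -(-0.4040) - (-0.1932)
= 0.5972

0.5972


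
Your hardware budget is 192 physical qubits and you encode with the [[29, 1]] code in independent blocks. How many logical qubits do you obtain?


Each code block uses 29 physical qubits for 1 logical qubit(s).
Number of complete blocks = floor(192 / 29) = 6
Logical qubits = 6 * 1
= 6

6


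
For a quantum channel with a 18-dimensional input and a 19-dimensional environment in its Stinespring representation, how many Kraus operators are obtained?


Tracing out the environment in an orthonormal basis {|i>_E} gives Kraus operators K_i = <i|_E U |0>_E.
Number of Kraus operators = dim(H_env) = d_env
= 19

19


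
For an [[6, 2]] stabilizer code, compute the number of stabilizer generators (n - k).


For an [[n,k]] stabilizer code:
Number of stabilizer generators = n - k
= 6 - 2
= 4

4


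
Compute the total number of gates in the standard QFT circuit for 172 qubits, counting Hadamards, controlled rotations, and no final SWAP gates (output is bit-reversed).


Hadamard gates: 172
Controlled rotations: n*(n-1)/2 = 172*171/2 = 14706
SWAP gates: 0 (omitted)
Total = 172 + 14706
= 14878

14878


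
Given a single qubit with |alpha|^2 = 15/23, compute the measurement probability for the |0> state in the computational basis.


|alpha|^2 = 15/23 = 0.6522
|beta|^2 = 1 - 15/23 = 8/23 = 0.3478
P(|0>) = |alpha|^2 = 0.6522

0.6522


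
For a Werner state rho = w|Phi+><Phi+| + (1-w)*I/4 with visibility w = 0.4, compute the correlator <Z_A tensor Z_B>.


|Phi+> = (|00> + |11>)/sqrt(2)
For the pure Bell state, <Z_A Z_B> = +1 (Bell-state Pauli correlator).
The maximally-mixed part I/4 has tr(I/4 * P tensor P) = 0 for any traceless Pauli P.
So <Z_A Z_B>_rho = w * (+1) + (1 - w) * 0
= 0.4 * (+1)
= 0.4000

0.4000


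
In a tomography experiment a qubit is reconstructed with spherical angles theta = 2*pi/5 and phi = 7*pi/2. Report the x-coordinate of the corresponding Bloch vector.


theta = 1.2566, phi = 10.9956
r_x = sin(theta)*cos(phi) = 0.9511 * 0.0000
r_x = 0.0000

0.0000


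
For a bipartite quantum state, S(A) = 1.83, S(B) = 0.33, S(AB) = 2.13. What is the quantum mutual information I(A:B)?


I(A:B) = S(A) + S(B) - S(AB)
= 1.83 + 0.33 - 2.13
= 0.0300

0.0300


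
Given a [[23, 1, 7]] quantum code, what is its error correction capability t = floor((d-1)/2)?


Code parameters: [[23, 1, 7]], distance d = 7.
Number of correctable errors = floor((d-1)/2)
= floor((7 - 1)/2)
= floor(6/2)
= 3

3


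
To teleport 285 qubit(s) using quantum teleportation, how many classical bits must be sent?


Quantum teleportation requires 2 classical bits per qubit teleported.
285 qubit(s) -> 2 * 285 = 570 classical bits

570


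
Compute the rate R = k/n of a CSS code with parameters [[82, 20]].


Code rate R = k/n
= 20/82
= 0.2439

0.2439


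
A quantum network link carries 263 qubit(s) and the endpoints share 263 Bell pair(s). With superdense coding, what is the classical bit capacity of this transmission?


Superdense coding allows 2 classical bits per shared entangled pair.
263 pair(s) -> 2 * 263 = 526 classical bits

526


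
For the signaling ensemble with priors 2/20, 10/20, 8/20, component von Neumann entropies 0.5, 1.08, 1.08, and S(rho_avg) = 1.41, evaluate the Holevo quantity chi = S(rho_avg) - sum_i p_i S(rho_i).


chi = S(rho) - sum_i p_i * S(rho_i)
Weighted entropy = 2/20 * 0.5 + 10/20 * 1.08 + 8/20 * 1.08
= 1.0220
chi = 1.41 - 1.0220
= 0.3880

0.3880


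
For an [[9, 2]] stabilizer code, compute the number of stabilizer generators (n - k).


For an [[n,k]] stabilizer code:
Number of stabilizer generators = n - k
= 9 - 2
= 7

7


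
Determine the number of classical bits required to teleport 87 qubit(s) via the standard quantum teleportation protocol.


Quantum teleportation requires 2 classical bits per qubit teleported.
87 qubit(s) -> 2 * 87 = 174 classical bits

174


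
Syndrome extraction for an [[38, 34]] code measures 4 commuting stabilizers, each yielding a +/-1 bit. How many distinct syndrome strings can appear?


Each stabilizer generator gives a binary (+1 or -1) measurement outcome.
With 4 independent generators:
Total syndromes = 2^4
= 16

16


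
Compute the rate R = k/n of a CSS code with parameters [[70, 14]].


Code rate R = k/n
= 14/70
= 0.2000

0.2000


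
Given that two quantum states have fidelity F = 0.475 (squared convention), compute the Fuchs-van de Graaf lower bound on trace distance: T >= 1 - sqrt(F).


Fuchs-van de Graaf (squared-fidelity convention): 1 - sqrt(F) <= T <= sqrt(1 - F).
Lower bound: T >= 1 - sqrt(F)
sqrt(F) = sqrt(0.475) = 0.6892
T >= 1 - 0.6892
T >= 0.3108

0.3108


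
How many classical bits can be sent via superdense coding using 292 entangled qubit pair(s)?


Superdense coding allows 2 classical bits per shared entangled pair.
292 pair(s) -> 2 * 292 = 584 classical bits

584


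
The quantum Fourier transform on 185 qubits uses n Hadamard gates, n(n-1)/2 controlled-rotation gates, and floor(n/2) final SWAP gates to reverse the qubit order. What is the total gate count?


Hadamard gates: 185
Controlled rotations: n*(n-1)/2 = 185*184/2 = 17020
SWAP gates: floor(n/2) = floor(185/2) = 92
Total = 185 + 17020 + 92
= 17297

17297


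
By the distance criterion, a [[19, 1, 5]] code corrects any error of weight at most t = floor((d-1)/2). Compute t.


Code parameters: [[19, 1, 5]], distance d = 5.
Number of correctable errors = floor((d-1)/2)
= floor((5 - 1)/2)
= floor(4/2)
= 2

2


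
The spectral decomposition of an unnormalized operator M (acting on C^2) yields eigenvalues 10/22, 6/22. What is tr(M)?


tr(M) = sum of eigenvalues
= 10/22 + 6/22
= 16/22
= 0.7273

0.7273


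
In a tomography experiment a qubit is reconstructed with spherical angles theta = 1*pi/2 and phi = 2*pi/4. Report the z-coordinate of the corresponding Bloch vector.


theta = 1.5708, phi = 1.5708
r_z = cos(theta) = 0.0000

0.0000


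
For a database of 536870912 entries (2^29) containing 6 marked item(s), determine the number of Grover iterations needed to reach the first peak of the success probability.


After j Grover iterations the success probability is P(j) = sin^2((2j+1)*theta), where sin(theta) = sqrt(k/N).
N = 2^29 = 536870912, k = 6
sin(theta) = sqrt(k/N) = 0.0001057159917
theta = arcsin(sqrt(k/N)) = 0.0001057159919 rad
P(j) reaches its first maximum when (2j+1)*theta is as close as possible to pi/2, i.e. j = round(pi/(4*theta) - 1/2).
pi/(4*theta) - 1/2 = 7428.8222
(For comparison, the common estimate pi/4 * sqrt(N/k) = 7429.3222; the exact maximiser is used here.)
Optimal iterations = 7429

7429


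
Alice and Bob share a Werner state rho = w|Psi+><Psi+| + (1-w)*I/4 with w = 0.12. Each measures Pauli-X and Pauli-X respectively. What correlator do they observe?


|Psi+> = (|01> + |10>)/sqrt(2)
For the pure Bell state, <X_A X_B> = +1 (Bell-state Pauli correlator).
The maximally-mixed part I/4 has tr(I/4 * P tensor P) = 0 for any traceless Pauli P.
So <X_A X_B>_rho = w * (+1) + (1 - w) * 0
= 0.12 * (+1)
= 0.1200

0.1200


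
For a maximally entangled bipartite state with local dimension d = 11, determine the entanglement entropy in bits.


For a maximally entangled state in d x d:
S = log2(d) = log2(11)
= 3.4594

3.4594


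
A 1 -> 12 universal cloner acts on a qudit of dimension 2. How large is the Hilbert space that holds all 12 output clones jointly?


Output space = H^(tensor 12) where dim(H) = 2
dim = 2^12
= 4 (after 2 factors)
= 8 (after 3 factors)
= 16 (after 4 factors)
= 32 (after 5 factors)
= 64 (after 6 factors)
= 128 (after 7 factors)
= 256 (after 8 factors)
= 512 (after 9 factors)
= 1024 (after 10 factors)
= 2048 (after 11 factors)
= 4096 (after 12 factors)
= 4096

4096


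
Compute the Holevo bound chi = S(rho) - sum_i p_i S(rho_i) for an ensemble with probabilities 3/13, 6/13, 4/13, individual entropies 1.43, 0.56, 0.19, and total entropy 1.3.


chi = S(rho) - sum_i p_i * S(rho_i)
Weighted entropy = 3/13 * 1.43 + 6/13 * 0.56 + 4/13 * 0.19
= 0.6469
chi = 1.3 - 0.6469
= 0.6531

0.6531


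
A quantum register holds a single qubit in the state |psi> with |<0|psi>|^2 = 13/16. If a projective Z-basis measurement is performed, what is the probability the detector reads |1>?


|alpha|^2 = 13/16 = 0.8125
|beta|^2 = 1 - 13/16 = 3/16 = 0.1875
P(|1>) = |beta|^2 = 0.1875

0.1875


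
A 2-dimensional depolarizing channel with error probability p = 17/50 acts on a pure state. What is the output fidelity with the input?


F = (1-p) + p/d
= (1 - 0.3400) + 0.3400/2
= 0.6600 + 0.1700
= 0.8300

0.8300


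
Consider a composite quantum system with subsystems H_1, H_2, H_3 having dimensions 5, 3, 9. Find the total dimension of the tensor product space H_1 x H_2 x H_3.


dim(H_1 x H_2 x H_3) = 5 * 3 * 9
= 15 * 9
= 135

135


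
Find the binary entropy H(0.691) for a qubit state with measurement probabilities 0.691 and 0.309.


S = -p*log2(p) - (1-p)*log2(1-p)
p = 0.6910, 1-p = 0.3090
= -0.6910 * log2(0.6910) - 0.3090 * log2(0.3090)
= -(-0.3685) - (-0.5235)
= 0.8920

0.8920


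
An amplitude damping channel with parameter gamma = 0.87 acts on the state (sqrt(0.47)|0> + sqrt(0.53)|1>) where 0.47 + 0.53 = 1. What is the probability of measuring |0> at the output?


For amplitude damping with parameter gamma on state sqrt(a)|0> + sqrt(b)|1>:
alpha^2 = 0.47, beta^2 = 0.53
P(|0>) = alpha^2 + gamma * beta^2
= 0.47 + 0.87 * 0.53
= 0.47 + 0.4611
= 0.9311

0.9311


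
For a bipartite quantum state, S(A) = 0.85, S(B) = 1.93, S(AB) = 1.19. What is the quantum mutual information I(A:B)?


I(A:B) = S(A) + S(B) - S(AB)
= 0.85 + 1.93 - 1.19
= 1.5900

1.5900


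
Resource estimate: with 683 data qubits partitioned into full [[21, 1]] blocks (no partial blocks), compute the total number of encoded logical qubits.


Each code block uses 21 physical qubits for 1 logical qubit(s).
Number of complete blocks = floor(683 / 21) = 32
Logical qubits = 32 * 1
= 32

32


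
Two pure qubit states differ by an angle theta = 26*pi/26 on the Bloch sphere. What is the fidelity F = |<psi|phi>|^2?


For states separated by angle theta on Bloch sphere:
F = cos^2(theta/2)
theta = 26*pi/26 = 3.1416
theta/2 = 1.5708
cos(theta/2) = 0.0000
F = 0.0000

0.0000


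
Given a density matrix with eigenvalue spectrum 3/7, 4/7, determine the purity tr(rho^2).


tr(rho^2) = sum of eigenvalues squared
= (3/7)^2 + (4/7)^2
= (9 + 16) / 49
= 25/49
= 0.5102

0.5102


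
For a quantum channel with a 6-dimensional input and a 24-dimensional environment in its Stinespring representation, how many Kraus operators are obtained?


Tracing out the environment in an orthonormal basis {|i>_E} gives Kraus operators K_i = <i|_E U |0>_E.
Number of Kraus operators = dim(H_env) = d_env
= 24

24


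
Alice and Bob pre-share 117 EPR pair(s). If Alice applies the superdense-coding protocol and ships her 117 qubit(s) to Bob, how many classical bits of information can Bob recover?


Superdense coding allows 2 classical bits per shared entangled pair.
117 pair(s) -> 2 * 117 = 234 classical bits

234


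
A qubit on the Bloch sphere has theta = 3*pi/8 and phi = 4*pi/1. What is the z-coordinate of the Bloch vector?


theta = 1.1781, phi = 12.5664
r_z = cos(theta) = 0.3827

0.3827


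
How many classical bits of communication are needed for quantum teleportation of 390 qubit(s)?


Quantum teleportation requires 2 classical bits per qubit teleported.
390 qubit(s) -> 2 * 390 = 780 classical bits

780


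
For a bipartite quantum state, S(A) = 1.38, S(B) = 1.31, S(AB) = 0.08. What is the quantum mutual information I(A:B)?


I(A:B) = S(A) + S(B) - S(AB)
= 1.38 + 1.31 - 0.08
= 2.6100

2.6100


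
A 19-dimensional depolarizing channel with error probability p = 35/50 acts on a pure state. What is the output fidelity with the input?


F = (1-p) + p/d
= (1 - 0.7000) + 0.7000/19
= 0.3000 + 0.0368
= 0.3368

0.3368


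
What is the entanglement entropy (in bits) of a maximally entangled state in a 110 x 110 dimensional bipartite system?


For a maximally entangled state in d x d:
S = log2(d) = log2(110)
= 6.7814

6.7814


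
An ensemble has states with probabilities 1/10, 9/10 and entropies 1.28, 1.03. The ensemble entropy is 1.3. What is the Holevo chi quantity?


chi = S(rho) - sum_i p_i * S(rho_i)
Weighted entropy = 1/10 * 1.28 + 9/10 * 1.03
= 1.0550
chi = 1.3 - 1.0550
= 0.2450

0.2450


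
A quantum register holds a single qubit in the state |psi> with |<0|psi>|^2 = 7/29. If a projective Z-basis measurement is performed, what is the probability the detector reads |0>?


|alpha|^2 = 7/29 = 0.2414
|beta|^2 = 1 - 7/29 = 22/29 = 0.7586
P(|0>) = |alpha|^2 = 0.2414

0.2414


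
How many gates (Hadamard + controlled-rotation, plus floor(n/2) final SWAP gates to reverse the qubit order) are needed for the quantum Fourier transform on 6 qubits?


Hadamard gates: 6
Controlled rotations: n*(n-1)/2 = 6*5/2 = 15
SWAP gates: floor(n/2) = floor(6/2) = 3
Total = 6 + 15 + 3
= 24

24


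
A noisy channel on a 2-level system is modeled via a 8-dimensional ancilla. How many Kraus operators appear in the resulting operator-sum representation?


Tracing out the environment in an orthonormal basis {|i>_E} gives Kraus operators K_i = <i|_E U |0>_E.
Number of Kraus operators = dim(H_env) = d_env
= 8

8


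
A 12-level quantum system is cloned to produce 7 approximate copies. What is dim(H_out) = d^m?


Output space = H^(tensor 7) where dim(H) = 12
dim = 12^7
= 144 (after 2 factors)
= 1728 (after 3 factors)
= 20736 (after 4 factors)
= 248832 (after 5 factors)
= 2985984 (after 6 factors)
= 35831808 (after 7 factors)
= 35831808

35831808


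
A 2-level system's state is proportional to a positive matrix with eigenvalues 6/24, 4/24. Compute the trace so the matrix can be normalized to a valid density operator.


tr(M) = sum of eigenvalues
= 6/24 + 4/24
= 10/24
= 0.4167

0.4167


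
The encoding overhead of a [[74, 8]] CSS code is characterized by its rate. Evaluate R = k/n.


Code rate R = k/n
= 8/74
= 0.1081

0.1081


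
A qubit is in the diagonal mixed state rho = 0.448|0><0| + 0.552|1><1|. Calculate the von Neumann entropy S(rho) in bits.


S = -p*log2(p) - (1-p)*log2(1-p)
p = 0.4480, 1-p = 0.5520
= -0.4480 * log2(0.4480) - 0.5520 * log2(0.5520)
= -(-0.5190) - (-0.4732)
= 0.9922

0.9922


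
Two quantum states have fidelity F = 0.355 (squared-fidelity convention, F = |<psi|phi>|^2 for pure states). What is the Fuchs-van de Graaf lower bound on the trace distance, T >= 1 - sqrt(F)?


Fuchs-van de Graaf (squared-fidelity convention): 1 - sqrt(F) <= T <= sqrt(1 - F).
Lower bound: T >= 1 - sqrt(F)
sqrt(F) = sqrt(0.355) = 0.5958
T >= 1 - 0.5958
T >= 0.4042

0.4042


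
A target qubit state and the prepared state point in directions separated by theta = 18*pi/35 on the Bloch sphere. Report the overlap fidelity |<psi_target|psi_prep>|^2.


For states separated by angle theta on Bloch sphere:
F = cos^2(theta/2)
theta = 18*pi/35 = 1.6157
theta/2 = 0.8078
cos(theta/2) = 0.6911
F = 0.4776

0.4776


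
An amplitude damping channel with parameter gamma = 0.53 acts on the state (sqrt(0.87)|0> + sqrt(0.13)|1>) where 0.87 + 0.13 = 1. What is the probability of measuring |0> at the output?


For amplitude damping with parameter gamma on state sqrt(a)|0> + sqrt(b)|1>:
alpha^2 = 0.87, beta^2 = 0.13
P(|0>) = alpha^2 + gamma * beta^2
= 0.87 + 0.53 * 0.13
= 0.87 + 0.0689
= 0.9389

0.9389


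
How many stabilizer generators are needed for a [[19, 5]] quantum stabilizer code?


For an [[n,k]] stabilizer code:
Number of stabilizer generators = n - k
= 19 - 5
= 14

14


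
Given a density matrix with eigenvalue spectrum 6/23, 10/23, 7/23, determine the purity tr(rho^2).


tr(rho^2) = sum of eigenvalues squared
= (6/23)^2 + (10/23)^2 + (7/23)^2
= (36 + 100 + 49) / 529
= 185/529
= 0.3497

0.3497


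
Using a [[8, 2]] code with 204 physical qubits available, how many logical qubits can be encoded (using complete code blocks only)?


Each code block uses 8 physical qubits for 2 logical qubit(s).
Number of complete blocks = floor(204 / 8) = 25
Logical qubits = 25 * 2
= 50

50


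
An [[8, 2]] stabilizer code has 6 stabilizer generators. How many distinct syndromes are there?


Each stabilizer generator gives a binary (+1 or -1) measurement outcome.
With 6 independent generators:
Total syndromes = 2^6
= 64

64


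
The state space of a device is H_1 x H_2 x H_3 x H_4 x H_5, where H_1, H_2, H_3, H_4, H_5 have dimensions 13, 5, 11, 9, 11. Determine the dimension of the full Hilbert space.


dim(H_1 x H_2 x H_3 x H_4 x H_5) = 13 * 5 * 11 * 9 * 11
= 65 * 11 * 9 * 11
= 715 * 9 * 11
= 6435 * 11
= 70785

70785


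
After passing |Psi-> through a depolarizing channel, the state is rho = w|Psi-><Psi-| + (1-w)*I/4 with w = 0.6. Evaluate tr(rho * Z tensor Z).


|Psi-> = (|01> - |10>)/sqrt(2)
For the pure Bell state, <Z_A Z_B> = -1 (Bell-state Pauli correlator).
The maximally-mixed part I/4 has tr(I/4 * P tensor P) = 0 for any traceless Pauli P.
So <Z_A Z_B>_rho = w * (-1) + (1 - w) * 0
= 0.6 * (-1)
= -0.6000

-0.6000


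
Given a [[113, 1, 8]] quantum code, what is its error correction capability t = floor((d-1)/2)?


Code parameters: [[113, 1, 8]], distance d = 8.
Number of correctable errors = floor((d-1)/2)
= floor((8 - 1)/2)
= floor(7/2)
= 3

3


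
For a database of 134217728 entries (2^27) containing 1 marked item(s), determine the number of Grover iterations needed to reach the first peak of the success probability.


After j Grover iterations the success probability is P(j) = sin^2((2j+1)*theta), where sin(theta) = sqrt(k/N).
N = 2^27 = 134217728, k = 1
sin(theta) = sqrt(k/N) = 8.631674575e-05
theta = arcsin(sqrt(k/N)) = 8.631674586e-05 rad
P(j) reaches its first maximum when (2j+1)*theta is as close as possible to pi/2, i.e. j = round(pi/(4*theta) - 1/2).
pi/(4*theta) - 1/2 = 9098.5242
(For comparison, the common estimate pi/4 * sqrt(N/k) = 9099.0243; the exact maximiser is used here.)
Optimal iterations = 9099

9099


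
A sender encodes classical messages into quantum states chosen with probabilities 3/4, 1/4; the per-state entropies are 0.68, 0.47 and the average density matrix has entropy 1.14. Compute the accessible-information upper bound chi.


chi = S(rho) - sum_i p_i * S(rho_i)
Weighted entropy = 3/4 * 0.68 + 1/4 * 0.47
= 0.6275
chi = 1.14 - 0.6275
= 0.5125

0.5125


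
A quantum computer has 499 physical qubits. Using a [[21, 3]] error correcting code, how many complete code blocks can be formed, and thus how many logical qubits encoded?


Each code block uses 21 physical qubits for 3 logical qubit(s).
Number of complete blocks = floor(499 / 21) = 23
Logical qubits = 23 * 3
= 69

69


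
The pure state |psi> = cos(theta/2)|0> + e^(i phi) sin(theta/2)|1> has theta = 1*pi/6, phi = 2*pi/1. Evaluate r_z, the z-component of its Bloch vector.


theta = 0.5236, phi = 6.2832
r_z = cos(theta) = 0.8660

0.8660


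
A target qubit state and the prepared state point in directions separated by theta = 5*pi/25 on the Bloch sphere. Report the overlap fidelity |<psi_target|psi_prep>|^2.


For states separated by angle theta on Bloch sphere:
F = cos^2(theta/2)
theta = 5*pi/25 = 0.6283
theta/2 = 0.3142
cos(theta/2) = 0.9511
F = 0.9045

0.9045


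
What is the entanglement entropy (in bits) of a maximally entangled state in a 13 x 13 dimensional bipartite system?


For a maximally entangled state in d x d:
S = log2(d) = log2(13)
= 3.7004

3.7004


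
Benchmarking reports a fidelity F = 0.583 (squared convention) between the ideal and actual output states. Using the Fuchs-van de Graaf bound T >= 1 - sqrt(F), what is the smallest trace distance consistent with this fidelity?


Fuchs-van de Graaf (squared-fidelity convention): 1 - sqrt(F) <= T <= sqrt(1 - F).
Lower bound: T >= 1 - sqrt(F)
sqrt(F) = sqrt(0.583) = 0.7635
T >= 1 - 0.7635
T >= 0.2365

0.2365


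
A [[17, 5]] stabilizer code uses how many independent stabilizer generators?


For an [[n,k]] stabilizer code:
Number of stabilizer generators = n - k
= 17 - 5
= 12

12


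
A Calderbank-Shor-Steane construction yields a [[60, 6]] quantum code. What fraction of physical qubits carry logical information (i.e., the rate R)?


Code rate R = k/n
= 6/60
= 0.1000

0.1000


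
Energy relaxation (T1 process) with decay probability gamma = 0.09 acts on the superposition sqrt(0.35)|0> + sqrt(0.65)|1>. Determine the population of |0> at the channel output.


For amplitude damping with parameter gamma on state sqrt(a)|0> + sqrt(b)|1>:
alpha^2 = 0.35, beta^2 = 0.65
P(|0>) = alpha^2 + gamma * beta^2
= 0.35 + 0.09 * 0.65
= 0.35 + 0.0585
= 0.4085

0.4085


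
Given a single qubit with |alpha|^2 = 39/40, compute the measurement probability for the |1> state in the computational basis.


|alpha|^2 = 39/40 = 0.9750
|beta|^2 = 1 - 39/40 = 1/40 = 0.0250
P(|1>) = |beta|^2 = 0.0250

0.0250


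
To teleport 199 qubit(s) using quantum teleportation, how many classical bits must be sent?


Quantum teleportation requires 2 classical bits per qubit teleported.
199 qubit(s) -> 2 * 199 = 398 classical bits

398


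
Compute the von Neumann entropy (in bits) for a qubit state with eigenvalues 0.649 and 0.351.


S = -p*log2(p) - (1-p)*log2(1-p)
p = 0.6490, 1-p = 0.3510
= -0.6490 * log2(0.6490) - 0.3510 * log2(0.3510)
= -(-0.4048) - (-0.5302)
= 0.9350

0.9350


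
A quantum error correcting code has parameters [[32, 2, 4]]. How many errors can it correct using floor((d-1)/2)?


Code parameters: [[32, 2, 4]], distance d = 4.
Number of correctable errors = floor((d-1)/2)
= floor((4 - 1)/2)
= floor(3/2)
= 1

1


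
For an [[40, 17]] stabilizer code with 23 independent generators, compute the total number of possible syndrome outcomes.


Each stabilizer generator gives a binary (+1 or -1) measurement outcome.
With 23 independent generators:
Total syndromes = 2^23
= 8388608

8388608


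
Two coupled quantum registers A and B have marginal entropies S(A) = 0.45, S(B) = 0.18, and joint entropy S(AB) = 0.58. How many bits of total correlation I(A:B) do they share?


I(A:B) = S(A) + S(B) - S(AB)
= 0.45 + 0.18 - 0.58
= 0.0500

0.0500


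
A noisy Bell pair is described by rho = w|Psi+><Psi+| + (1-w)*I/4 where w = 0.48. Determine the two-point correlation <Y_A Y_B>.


|Psi+> = (|01> + |10>)/sqrt(2)
For the pure Bell state, <Y_A Y_B> = +1 (Bell-state Pauli correlator).
The maximally-mixed part I/4 has tr(I/4 * P tensor P) = 0 for any traceless Pauli P.
So <Y_A Y_B>_rho = w * (+1) + (1 - w) * 0
= 0.48 * (+1)
= 0.4800

0.4800


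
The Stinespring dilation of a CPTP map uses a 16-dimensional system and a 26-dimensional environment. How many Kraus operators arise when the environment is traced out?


Tracing out the environment in an orthonormal basis {|i>_E} gives Kraus operators K_i = <i|_E U |0>_E.
Number of Kraus operators = dim(H_env) = d_env
= 26

26


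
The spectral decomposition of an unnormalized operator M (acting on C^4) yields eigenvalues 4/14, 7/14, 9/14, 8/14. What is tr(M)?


tr(M) = sum of eigenvalues
= 4/14 + 7/14 + 9/14 + 8/14
= 28/14
= 2.0000

2.0000


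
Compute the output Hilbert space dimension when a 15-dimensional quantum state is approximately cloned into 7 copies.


Output space = H^(tensor 7) where dim(H) = 15
dim = 15^7
= 225 (after 2 factors)
= 3375 (after 3 factors)
= 50625 (after 4 factors)
= 759375 (after 5 factors)
= 11390625 (after 6 factors)
= 170859375 (after 7 factors)
= 170859375

170859375


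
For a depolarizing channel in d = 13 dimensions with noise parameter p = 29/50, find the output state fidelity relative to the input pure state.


F = (1-p) + p/d
= (1 - 0.5800) + 0.5800/13
= 0.4200 + 0.0446
= 0.4646

0.4646


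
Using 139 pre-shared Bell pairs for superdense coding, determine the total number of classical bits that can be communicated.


Superdense coding allows 2 classical bits per shared entangled pair.
139 pair(s) -> 2 * 139 = 278 classical bits

278


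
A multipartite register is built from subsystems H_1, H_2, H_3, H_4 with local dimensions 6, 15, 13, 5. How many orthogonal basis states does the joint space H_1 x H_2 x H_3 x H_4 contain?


dim(H_1 x H_2 x H_3 x H_4) = 6 * 15 * 13 * 5
= 90 * 13 * 5
= 1170 * 5
= 5850

5850


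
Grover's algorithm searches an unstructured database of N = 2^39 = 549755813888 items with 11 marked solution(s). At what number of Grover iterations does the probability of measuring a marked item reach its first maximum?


After j Grover iterations the success probability is P(j) = sin^2((2j+1)*theta), where sin(theta) = sqrt(k/N).
N = 2^39 = 549755813888, k = 11
sin(theta) = sqrt(k/N) = 4.473129043e-06
theta = arcsin(sqrt(k/N)) = 4.473129043e-06 rad
P(j) reaches its first maximum when (2j+1)*theta is as close as possible to pi/2, i.e. j = round(pi/(4*theta) - 1/2).
pi/(4*theta) - 1/2 = 175580.8784
(For comparison, the common estimate pi/4 * sqrt(N/k) = 175581.3784; the exact maximiser is used here.)
Optimal iterations = 175581

175581


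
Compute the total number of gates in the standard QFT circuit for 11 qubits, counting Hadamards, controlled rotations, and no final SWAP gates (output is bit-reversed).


Hadamard gates: 11
Controlled rotations: n*(n-1)/2 = 11*10/2 = 55
SWAP gates: 0 (omitted)
Total = 11 + 55
= 66

66


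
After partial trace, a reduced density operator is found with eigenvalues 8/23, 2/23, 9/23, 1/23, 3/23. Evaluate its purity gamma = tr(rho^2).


tr(rho^2) = sum of eigenvalues squared
= (8/23)^2 + (2/23)^2 + (9/23)^2 + (1/23)^2 + (3/23)^2
= (64 + 4 + 81 + 1 + 9) / 529
= 159/529
= 0.3006

0.3006


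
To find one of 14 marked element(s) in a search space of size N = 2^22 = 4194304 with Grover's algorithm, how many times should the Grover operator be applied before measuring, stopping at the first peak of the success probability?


After j Grover iterations the success probability is P(j) = sin^2((2j+1)*theta), where sin(theta) = sqrt(k/N).
N = 2^22 = 4194304, k = 14
sin(theta) = sqrt(k/N) = 0.001826981146
theta = arcsin(sqrt(k/N)) = 0.001826982162 rad
P(j) reaches its first maximum when (2j+1)*theta is as close as possible to pi/2, i.e. j = round(pi/(4*theta) - 1/2).
pi/(4*theta) - 1/2 = 429.3882
(For comparison, the common estimate pi/4 * sqrt(N/k) = 429.8885; the exact maximiser is used here.)
Optimal iterations = 429

429


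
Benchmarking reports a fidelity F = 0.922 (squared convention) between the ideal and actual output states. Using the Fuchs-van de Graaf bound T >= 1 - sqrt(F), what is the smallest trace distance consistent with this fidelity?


Fuchs-van de Graaf (squared-fidelity convention): 1 - sqrt(F) <= T <= sqrt(1 - F).
Lower bound: T >= 1 - sqrt(F)
sqrt(F) = sqrt(0.922) = 0.9602
T >= 1 - 0.9602
T >= 0.0398

0.0398


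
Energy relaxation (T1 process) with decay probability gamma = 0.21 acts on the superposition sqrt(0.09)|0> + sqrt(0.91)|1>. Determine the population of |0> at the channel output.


For amplitude damping with parameter gamma on state sqrt(a)|0> + sqrt(b)|1>:
alpha^2 = 0.09, beta^2 = 0.91
P(|0>) = alpha^2 + gamma * beta^2
= 0.09 + 0.21 * 0.91
= 0.09 + 0.1911
= 0.2811

0.2811


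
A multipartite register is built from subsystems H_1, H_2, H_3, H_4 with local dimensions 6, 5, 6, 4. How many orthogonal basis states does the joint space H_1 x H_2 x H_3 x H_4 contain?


dim(H_1 x H_2 x H_3 x H_4) = 6 * 5 * 6 * 4
= 30 * 6 * 4
= 180 * 4
= 720

720


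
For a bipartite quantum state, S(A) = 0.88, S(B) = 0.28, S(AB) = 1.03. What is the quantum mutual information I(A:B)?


I(A:B) = S(A) + S(B) - S(AB)
= 0.88 + 0.28 - 1.03
= 0.1300

0.1300


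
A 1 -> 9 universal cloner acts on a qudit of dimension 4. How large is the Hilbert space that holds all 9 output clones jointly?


Output space = H^(tensor 9) where dim(H) = 4
dim = 4^9
= 16 (after 2 factors)
= 64 (after 3 factors)
= 256 (after 4 factors)
= 1024 (after 5 factors)
= 4096 (after 6 factors)
= 16384 (after 7 factors)
= 65536 (after 8 factors)
= 262144 (after 9 factors)
= 262144

262144


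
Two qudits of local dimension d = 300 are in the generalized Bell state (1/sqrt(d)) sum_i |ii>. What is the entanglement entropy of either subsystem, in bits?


For a maximally entangled state in d x d:
S = log2(d) = log2(300)
= 8.2288

8.2288


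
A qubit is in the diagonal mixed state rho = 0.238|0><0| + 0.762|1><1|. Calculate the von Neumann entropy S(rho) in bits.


S = -p*log2(p) - (1-p)*log2(1-p)
p = 0.2380, 1-p = 0.7620
= -0.2380 * log2(0.2380) - 0.7620 * log2(0.7620)
= -(-0.4929) - (-0.2988)
= 0.7917

0.7917


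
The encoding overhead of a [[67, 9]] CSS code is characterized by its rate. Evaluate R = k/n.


Code rate R = k/n
= 9/67
= 0.1343

0.1343


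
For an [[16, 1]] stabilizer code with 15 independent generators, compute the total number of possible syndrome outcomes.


Each stabilizer generator gives a binary (+1 or -1) measurement outcome.
With 15 independent generators:
Total syndromes = 2^15
= 32768

32768


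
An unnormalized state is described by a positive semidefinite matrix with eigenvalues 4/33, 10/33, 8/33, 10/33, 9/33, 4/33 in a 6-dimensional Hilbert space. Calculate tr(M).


tr(M) = sum of eigenvalues
= 4/33 + 10/33 + 8/33 + 10/33 + 9/33 + 4/33
= 45/33
= 1.3636

1.3636


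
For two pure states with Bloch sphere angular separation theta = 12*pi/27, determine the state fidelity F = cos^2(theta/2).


For states separated by angle theta on Bloch sphere:
F = cos^2(theta/2)
theta = 12*pi/27 = 1.3963
theta/2 = 0.6981
cos(theta/2) = 0.7660
F = 0.5868

0.5868


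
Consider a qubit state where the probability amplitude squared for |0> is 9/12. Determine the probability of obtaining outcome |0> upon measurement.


|alpha|^2 = 9/12 = 0.7500
|beta|^2 = 1 - 9/12 = 3/12 = 0.2500
P(|0>) = |alpha|^2 = 0.7500

0.7500


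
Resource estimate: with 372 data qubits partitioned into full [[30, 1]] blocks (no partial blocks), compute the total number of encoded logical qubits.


Each code block uses 30 physical qubits for 1 logical qubit(s).
Number of complete blocks = floor(372 / 30) = 12
Logical qubits = 12 * 1
= 12

12


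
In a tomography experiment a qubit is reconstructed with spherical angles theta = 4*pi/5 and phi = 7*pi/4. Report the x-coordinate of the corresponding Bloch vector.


theta = 2.5133, phi = 5.4978
r_x = sin(theta)*cos(phi) = 0.5878 * 0.7071
r_x = 0.4156

0.4156


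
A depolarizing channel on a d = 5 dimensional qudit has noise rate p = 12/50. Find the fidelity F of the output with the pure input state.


F = (1-p) + p/d
= (1 - 0.2400) + 0.2400/5
= 0.7600 + 0.0480
= 0.8080

0.8080


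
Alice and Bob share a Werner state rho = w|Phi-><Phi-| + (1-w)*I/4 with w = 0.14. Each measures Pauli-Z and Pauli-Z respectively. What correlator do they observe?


|Phi-> = (|00> - |11>)/sqrt(2)
For the pure Bell state, <Z_A Z_B> = +1 (Bell-state Pauli correlator).
The maximally-mixed part I/4 has tr(I/4 * P tensor P) = 0 for any traceless Pauli P.
So <Z_A Z_B>_rho = w * (+1) + (1 - w) * 0
= 0.14 * (+1)
= 0.1400

0.1400


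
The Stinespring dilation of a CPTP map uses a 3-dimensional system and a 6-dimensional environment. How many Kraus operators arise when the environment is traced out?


Tracing out the environment in an orthonormal basis {|i>_E} gives Kraus operators K_i = <i|_E U |0>_E.
Number of Kraus operators = dim(H_env) = d_env
= 6

6


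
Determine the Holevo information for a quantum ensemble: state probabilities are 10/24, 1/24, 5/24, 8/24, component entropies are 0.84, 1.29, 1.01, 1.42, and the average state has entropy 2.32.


chi = S(rho) - sum_i p_i * S(rho_i)
Weighted entropy = 10/24 * 0.84 + 1/24 * 1.29 + 5/24 * 1.01 + 8/24 * 1.42
= 1.0875
chi = 2.32 - 1.0875
= 1.2325

1.2325


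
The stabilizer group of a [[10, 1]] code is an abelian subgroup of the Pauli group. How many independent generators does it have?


For an [[n,k]] stabilizer code:
Number of stabilizer generators = n - k
= 10 - 1
= 9

9


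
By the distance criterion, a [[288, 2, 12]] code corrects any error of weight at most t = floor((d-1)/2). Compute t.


Code parameters: [[288, 2, 12]], distance d = 12.
Number of correctable errors = floor((d-1)/2)
= floor((12 - 1)/2)
= floor(11/2)
= 5

5


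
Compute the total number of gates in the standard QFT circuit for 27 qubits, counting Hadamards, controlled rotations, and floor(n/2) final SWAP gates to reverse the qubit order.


Hadamard gates: 27
Controlled rotations: n*(n-1)/2 = 27*26/2 = 351
SWAP gates: floor(n/2) = floor(27/2) = 13
Total = 27 + 351 + 13
= 391

391


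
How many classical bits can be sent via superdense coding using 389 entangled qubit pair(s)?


Superdense coding allows 2 classical bits per shared entangled pair.
389 pair(s) -> 2 * 389 = 778 classical bits

778


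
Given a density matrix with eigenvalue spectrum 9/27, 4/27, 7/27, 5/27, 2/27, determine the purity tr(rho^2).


tr(rho^2) = sum of eigenvalues squared
= (9/27)^2 + (4/27)^2 + (7/27)^2 + (5/27)^2 + (2/27)^2
= (81 + 16 + 49 + 25 + 4) / 729
= 175/729
= 0.2401

0.2401


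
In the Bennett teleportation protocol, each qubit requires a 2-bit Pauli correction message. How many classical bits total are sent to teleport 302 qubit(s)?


Quantum teleportation requires 2 classical bits per qubit teleported.
302 qubit(s) -> 2 * 302 = 604 classical bits

604


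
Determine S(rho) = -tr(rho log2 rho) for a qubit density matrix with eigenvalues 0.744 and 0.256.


S = -p*log2(p) - (1-p)*log2(1-p)
p = 0.7440, 1-p = 0.2560
= -0.7440 * log2(0.7440) - 0.2560 * log2(0.2560)
= -(-0.3174) - (-0.5032)
= 0.8207

0.8207


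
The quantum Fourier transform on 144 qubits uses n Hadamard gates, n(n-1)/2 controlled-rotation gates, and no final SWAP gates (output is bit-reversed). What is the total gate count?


Hadamard gates: 144
Controlled rotations: n*(n-1)/2 = 144*143/2 = 10296
SWAP gates: 0 (omitted)
Total = 144 + 10296
= 10440

10440


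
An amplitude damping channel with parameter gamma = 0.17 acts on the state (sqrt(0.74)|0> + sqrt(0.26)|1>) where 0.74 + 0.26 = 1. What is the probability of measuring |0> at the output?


For amplitude damping with parameter gamma on state sqrt(a)|0> + sqrt(b)|1>:
alpha^2 = 0.74, beta^2 = 0.26
P(|0>) = alpha^2 + gamma * beta^2
= 0.74 + 0.17 * 0.26
= 0.74 + 0.0442
= 0.7842

0.7842


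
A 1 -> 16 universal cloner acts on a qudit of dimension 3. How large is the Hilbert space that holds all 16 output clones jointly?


Output space = H^(tensor 16) where dim(H) = 3
dim = 3^16
= 9 (after 2 factors)
= 27 (after 3 factors)
= 81 (after 4 factors)
= 243 (after 5 factors)
= 729 (after 6 factors)
= 2187 (after 7 factors)
= 6561 (after 8 factors)
= 19683 (after 9 factors)
= 59049 (after 10 factors)
= 177147 (after 11 factors)
= 531441 (after 12 factors)
= 1594323 (after 13 factors)
= 4782969 (after 14 factors)
= 14348907 (after 15 factors)
= 43046721 (after 16 factors)
= 43046721

43046721


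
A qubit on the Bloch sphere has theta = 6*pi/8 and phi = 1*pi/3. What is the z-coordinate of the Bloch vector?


theta = 2.3562, phi = 1.0472
r_z = cos(theta) = -0.7071

-0.7071


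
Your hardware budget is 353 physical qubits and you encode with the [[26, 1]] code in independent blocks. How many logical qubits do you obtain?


Each code block uses 26 physical qubits for 1 logical qubit(s).
Number of complete blocks = floor(353 / 26) = 13
Logical qubits = 13 * 1
= 13

13


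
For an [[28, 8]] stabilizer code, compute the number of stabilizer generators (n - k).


For an [[n,k]] stabilizer code:
Number of stabilizer generators = n - k
= 28 - 8
= 20

20


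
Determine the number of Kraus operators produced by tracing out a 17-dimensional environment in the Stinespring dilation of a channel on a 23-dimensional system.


Tracing out the environment in an orthonormal basis {|i>_E} gives Kraus operators K_i = <i|_E U |0>_E.
Number of Kraus operators = dim(H_env) = d_env
= 17

17


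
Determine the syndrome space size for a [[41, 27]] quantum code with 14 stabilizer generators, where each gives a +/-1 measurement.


Each stabilizer generator gives a binary (+1 or -1) measurement outcome.
With 14 independent generators:
Total syndromes = 2^14
= 16384

16384


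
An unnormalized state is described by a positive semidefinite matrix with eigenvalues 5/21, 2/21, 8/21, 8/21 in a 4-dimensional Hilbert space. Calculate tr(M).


tr(M) = sum of eigenvalues
= 5/21 + 2/21 + 8/21 + 8/21
= 23/21
= 1.0952

1.0952


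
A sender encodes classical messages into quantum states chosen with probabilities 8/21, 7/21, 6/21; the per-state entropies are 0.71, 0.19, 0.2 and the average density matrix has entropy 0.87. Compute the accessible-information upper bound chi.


chi = S(rho) - sum_i p_i * S(rho_i)
Weighted entropy = 8/21 * 0.71 + 7/21 * 0.19 + 6/21 * 0.2
= 0.3910
chi = 0.87 - 0.3910
= 0.4790

0.4790
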